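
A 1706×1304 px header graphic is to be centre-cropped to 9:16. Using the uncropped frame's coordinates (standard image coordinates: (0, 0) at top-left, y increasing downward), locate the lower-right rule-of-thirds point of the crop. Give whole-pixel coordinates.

1706/1304 > 9/16, so the 9:16 crop keeps the full height 1304 and trims width to 1304 × 9/16 = 733.50 px.
Left offset = (1706 − 733.50)/2 = 486.25 px; top offset = 0.
Lower-right is two-thirds across and two-thirds down within the crop:
x = 486.25 + 2 × 733.50/3 ≈ 975; y = 0.00 + 2 × 1304.00/3 ≈ 869.

(975, 869)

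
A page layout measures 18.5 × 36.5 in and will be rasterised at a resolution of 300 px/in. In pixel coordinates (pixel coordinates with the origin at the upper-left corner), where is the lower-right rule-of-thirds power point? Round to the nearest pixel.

(3700, 7300)

In pixels the canvas is 18.5 × 300 = 5550 wide and 36.5 × 300 = 10950 tall.
The lower-right point is two-thirds across and two-thirds down:
x = 2 × 5550/3 ≈ 3700; y = 2 × 10950/3 ≈ 7300.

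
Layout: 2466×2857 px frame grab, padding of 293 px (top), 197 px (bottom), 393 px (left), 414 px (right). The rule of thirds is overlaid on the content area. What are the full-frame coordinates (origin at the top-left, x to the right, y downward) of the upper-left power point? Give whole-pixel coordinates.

(946, 1082)

Content width = 2466 − 393 − 414 = 1659 px; content height = 2857 − 293 − 197 = 2367 px.
Upper-left is one-third across and one-third down within the content area.
x = 393 + 1 × 1659/3 = 393 + 553.00 ≈ 946
y = 293 + 1 × 2367/3 = 293 + 789.00 ≈ 1082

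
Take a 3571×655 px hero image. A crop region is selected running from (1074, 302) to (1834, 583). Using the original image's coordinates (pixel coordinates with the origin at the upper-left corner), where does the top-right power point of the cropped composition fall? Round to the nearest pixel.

Crop width = 1834 − 1074 = 760 px; one third is 253.33 px.
Crop height = 583 − 302 = 281 px; one third is 93.67 px.
The top-right point is two-thirds across and one-third down within the crop:
x = 1074 + 2 × 253.33 ≈ 1581; y = 302 + 1 × 93.67 ≈ 396.

(1581, 396)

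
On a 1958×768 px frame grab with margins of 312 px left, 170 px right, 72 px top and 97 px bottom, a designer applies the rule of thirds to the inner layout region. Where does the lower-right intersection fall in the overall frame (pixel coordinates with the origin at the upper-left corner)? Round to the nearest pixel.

Content width = 1958 − 312 − 170 = 1476 px; content height = 768 − 72 − 97 = 599 px.
Lower-right is two-thirds across and two-thirds down within the inner layout region.
x = 312 + 2 × 1476/3 = 312 + 984.00 ≈ 1296
y = 72 + 2 × 599/3 = 72 + 399.33 ≈ 471

(1296, 471)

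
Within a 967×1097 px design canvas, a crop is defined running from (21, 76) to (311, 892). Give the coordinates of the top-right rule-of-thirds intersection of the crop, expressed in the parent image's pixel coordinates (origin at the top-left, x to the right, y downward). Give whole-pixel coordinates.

x = 214 px, y = 348 px

Crop width = 311 − 21 = 290 px; one third is 96.67 px.
Crop height = 892 − 76 = 816 px; one third is 272.00 px.
The top-right point is two-thirds across and one-third down within the crop:
x = 21 + 2 × 96.67 ≈ 214; y = 76 + 1 × 272.00 ≈ 348.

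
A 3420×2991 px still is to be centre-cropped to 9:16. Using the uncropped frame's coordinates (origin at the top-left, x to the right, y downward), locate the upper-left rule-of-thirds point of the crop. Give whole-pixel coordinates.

x = 1430 px, y = 997 px

3420/2991 > 9/16, so the 9:16 crop keeps the full height 2991 and trims width to 2991 × 9/16 = 1682.44 px.
Left offset = (3420 − 1682.44)/2 = 868.78 px; top offset = 0.
Upper-left is one-third across and one-third down within the crop:
x = 868.78 + 1 × 1682.44/3 ≈ 1430; y = 0.00 + 1 × 2991.00/3 ≈ 997.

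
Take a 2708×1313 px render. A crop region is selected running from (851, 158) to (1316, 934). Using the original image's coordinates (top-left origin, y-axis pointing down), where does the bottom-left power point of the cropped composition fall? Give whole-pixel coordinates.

Crop width = 1316 − 851 = 465 px; one third is 155.00 px.
Crop height = 934 − 158 = 776 px; one third is 258.67 px.
The bottom-left point is one-third across and two-thirds down within the crop:
x = 851 + 1 × 155.00 ≈ 1006; y = 158 + 2 × 258.67 ≈ 675.

x = 1006 px, y = 675 px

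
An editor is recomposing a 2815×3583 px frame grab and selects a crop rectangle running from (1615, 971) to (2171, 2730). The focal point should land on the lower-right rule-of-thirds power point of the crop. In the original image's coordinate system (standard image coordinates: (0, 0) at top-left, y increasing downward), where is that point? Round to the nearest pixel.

x = 1986 px, y = 2144 px

Crop width = 2171 − 1615 = 556 px; one third is 185.33 px.
Crop height = 2730 − 971 = 1759 px; one third is 586.33 px.
The lower-right point is two-thirds across and two-thirds down within the crop:
x = 1615 + 2 × 185.33 ≈ 1986; y = 971 + 2 × 586.33 ≈ 2144.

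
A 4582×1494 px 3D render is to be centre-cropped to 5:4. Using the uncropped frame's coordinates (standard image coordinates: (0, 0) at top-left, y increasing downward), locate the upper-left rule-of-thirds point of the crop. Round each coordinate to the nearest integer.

4582/1494 > 5/4, so the 5:4 crop keeps the full height 1494 and trims width to 1494 × 5/4 = 1867.50 px.
Left offset = (4582 − 1867.50)/2 = 1357.25 px; top offset = 0.
Upper-left is one-third across and one-third down within the crop:
x = 1357.25 + 1 × 1867.50/3 ≈ 1980; y = 0.00 + 1 × 1494.00/3 ≈ 498.

(1980, 498)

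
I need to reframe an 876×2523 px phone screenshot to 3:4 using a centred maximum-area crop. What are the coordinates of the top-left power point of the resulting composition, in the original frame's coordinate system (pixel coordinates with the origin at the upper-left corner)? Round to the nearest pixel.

(292, 1067)

876/2523 < 3/4, so the 3:4 crop keeps the full width 876 and trims height to 876 × 4/3 = 1168.00 px.
Top offset = (2523 − 1168.00)/2 = 677.50 px; left offset = 0.
Top-left is one-third across and one-third down within the crop:
x = 0.00 + 1 × 876.00/3 ≈ 292; y = 677.50 + 1 × 1168.00/3 ≈ 1067.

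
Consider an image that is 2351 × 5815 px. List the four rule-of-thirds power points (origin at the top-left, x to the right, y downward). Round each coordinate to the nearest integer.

One third of 2351 is 783.67; one third of 5815 is 1938.33.
Vertical third lines at x = 784 and x = 1567; horizontal third lines at y = 1938 and y = 3877.

(784, 1938), (1567, 1938), (784, 3877), (1567, 3877)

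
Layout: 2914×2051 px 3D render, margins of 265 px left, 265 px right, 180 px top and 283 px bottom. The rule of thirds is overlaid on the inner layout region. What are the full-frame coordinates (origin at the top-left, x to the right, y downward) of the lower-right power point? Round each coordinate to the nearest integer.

x = 1854 px, y = 1239 px

Content width = 2914 − 265 − 265 = 2384 px; content height = 2051 − 180 − 283 = 1588 px.
Lower-right is two-thirds across and two-thirds down within the inner layout region.
x = 265 + 2 × 2384/3 = 265 + 1589.33 ≈ 1854
y = 180 + 2 × 1588/3 = 180 + 1058.67 ≈ 1239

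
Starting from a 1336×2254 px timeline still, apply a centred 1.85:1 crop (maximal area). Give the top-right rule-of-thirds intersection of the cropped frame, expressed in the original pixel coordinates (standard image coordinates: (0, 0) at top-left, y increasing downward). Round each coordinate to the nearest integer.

1336/2254 < 1.85/1, so the 1.85:1 crop keeps the full width 1336 and trims height to 1336 × 1/1.85 = 722.16 px.
Top offset = (2254 − 722.16)/2 = 765.92 px; left offset = 0.
Top-right is two-thirds across and one-third down within the crop:
x = 0.00 + 2 × 1336.00/3 ≈ 891; y = 765.92 + 1 × 722.16/3 ≈ 1007.

(891, 1007)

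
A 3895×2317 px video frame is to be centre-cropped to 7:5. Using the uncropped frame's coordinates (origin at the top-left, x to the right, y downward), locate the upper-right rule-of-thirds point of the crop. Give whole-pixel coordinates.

x = 2488 px, y = 772 px

3895/2317 > 7/5, so the 7:5 crop keeps the full height 2317 and trims width to 2317 × 7/5 = 3243.80 px.
Left offset = (3895 − 3243.80)/2 = 325.60 px; top offset = 0.
Upper-right is two-thirds across and one-third down within the crop:
x = 325.60 + 2 × 3243.80/3 ≈ 2488; y = 0.00 + 1 × 2317.00/3 ≈ 772.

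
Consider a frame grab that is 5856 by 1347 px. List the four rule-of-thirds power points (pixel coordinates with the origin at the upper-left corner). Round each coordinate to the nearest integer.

One third of 5856 is 1952; one third of 1347 is 449.
Vertical third lines at x = 1952 and x = 3904; horizontal third lines at y = 449 and y = 898.

(1952, 449), (3904, 449), (1952, 898), (3904, 898)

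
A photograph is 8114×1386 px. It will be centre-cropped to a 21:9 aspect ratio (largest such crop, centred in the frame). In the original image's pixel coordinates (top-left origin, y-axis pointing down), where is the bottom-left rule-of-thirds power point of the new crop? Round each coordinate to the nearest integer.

x = 3518 px, y = 924 px

8114/1386 > 21/9, so the 21:9 crop keeps the full height 1386 and trims width to 1386 × 21/9 = 3234.00 px.
Left offset = (8114 − 3234.00)/2 = 2440.00 px; top offset = 0.
Bottom-left is one-third across and two-thirds down within the crop:
x = 2440.00 + 1 × 3234.00/3 ≈ 3518; y = 0.00 + 2 × 1386.00/3 ≈ 924.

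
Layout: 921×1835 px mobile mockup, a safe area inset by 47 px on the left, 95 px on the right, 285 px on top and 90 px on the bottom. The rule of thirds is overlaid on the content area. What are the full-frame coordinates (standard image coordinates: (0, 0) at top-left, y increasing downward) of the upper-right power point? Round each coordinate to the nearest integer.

(566, 772)

Content width = 921 − 47 − 95 = 779 px; content height = 1835 − 285 − 90 = 1460 px.
Upper-right is two-thirds across and one-third down within the content area.
x = 47 + 2 × 779/3 = 47 + 519.33 ≈ 566
y = 285 + 1 × 1460/3 = 285 + 486.67 ≈ 772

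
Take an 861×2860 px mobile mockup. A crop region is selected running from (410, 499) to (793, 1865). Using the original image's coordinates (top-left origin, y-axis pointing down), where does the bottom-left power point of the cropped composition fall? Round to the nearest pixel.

x = 538 px, y = 1410 px

Crop width = 793 − 410 = 383 px; one third is 127.67 px.
Crop height = 1865 − 499 = 1366 px; one third is 455.33 px.
The bottom-left point is one-third across and two-thirds down within the crop:
x = 410 + 1 × 127.67 ≈ 538; y = 499 + 2 × 455.33 ≈ 1410.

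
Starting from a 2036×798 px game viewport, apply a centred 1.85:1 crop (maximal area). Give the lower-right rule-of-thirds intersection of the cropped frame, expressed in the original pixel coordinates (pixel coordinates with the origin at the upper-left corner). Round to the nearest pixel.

x = 1264 px, y = 532 px

2036/798 > 1.85/1, so the 1.85:1 crop keeps the full height 798 and trims width to 798 × 1.85/1 = 1476.30 px.
Left offset = (2036 − 1476.30)/2 = 279.85 px; top offset = 0.
Lower-right is two-thirds across and two-thirds down within the crop:
x = 279.85 + 2 × 1476.30/3 ≈ 1264; y = 0.00 + 2 × 798.00/3 ≈ 532.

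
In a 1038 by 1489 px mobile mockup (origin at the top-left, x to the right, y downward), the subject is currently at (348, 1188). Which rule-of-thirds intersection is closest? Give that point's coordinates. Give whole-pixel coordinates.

(346, 993)

Third lines: x ∈ {346, 692}, y ∈ {496, 993}.
348 is closer to x = 346; 1188 is closer to y = 993.
So the nearest intersection is the lower-left power point.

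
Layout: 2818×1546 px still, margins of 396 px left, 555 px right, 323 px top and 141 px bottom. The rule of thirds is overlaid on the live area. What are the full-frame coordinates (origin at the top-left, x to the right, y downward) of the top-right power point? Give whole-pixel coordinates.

x = 1641 px, y = 684 px

Content width = 2818 − 396 − 555 = 1867 px; content height = 1546 − 323 − 141 = 1082 px.
Top-right is two-thirds across and one-third down within the live area.
x = 396 + 2 × 1867/3 = 396 + 1244.67 ≈ 1641
y = 323 + 1 × 1082/3 = 323 + 360.67 ≈ 684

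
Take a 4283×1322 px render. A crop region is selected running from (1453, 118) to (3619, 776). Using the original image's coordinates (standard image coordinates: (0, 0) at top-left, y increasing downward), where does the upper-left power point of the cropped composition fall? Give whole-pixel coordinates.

Crop width = 3619 − 1453 = 2166 px; one third is 722.00 px.
Crop height = 776 − 118 = 658 px; one third is 219.33 px.
The upper-left point is one-third across and one-third down within the crop:
x = 1453 + 1 × 722.00 ≈ 2175; y = 118 + 1 × 219.33 ≈ 337.

(2175, 337)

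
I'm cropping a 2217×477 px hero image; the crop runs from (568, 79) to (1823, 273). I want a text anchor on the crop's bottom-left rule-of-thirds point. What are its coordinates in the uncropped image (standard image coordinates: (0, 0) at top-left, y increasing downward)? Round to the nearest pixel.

Crop width = 1823 − 568 = 1255 px; one third is 418.33 px.
Crop height = 273 − 79 = 194 px; one third is 64.67 px.
The bottom-left point is one-third across and two-thirds down within the crop:
x = 568 + 1 × 418.33 ≈ 986; y = 79 + 2 × 64.67 ≈ 208.

(986, 208)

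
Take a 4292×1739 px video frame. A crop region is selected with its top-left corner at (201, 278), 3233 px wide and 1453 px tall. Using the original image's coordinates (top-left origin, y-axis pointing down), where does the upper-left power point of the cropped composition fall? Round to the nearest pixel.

(1279, 762)

One third of the crop width 3233 is 1077.67 px.
One third of the crop height 1453 is 484.33 px.
The upper-left point is one-third across and one-third down within the crop:
x = 201 + 1 × 1077.67 ≈ 1279; y = 278 + 1 × 484.33 ≈ 762.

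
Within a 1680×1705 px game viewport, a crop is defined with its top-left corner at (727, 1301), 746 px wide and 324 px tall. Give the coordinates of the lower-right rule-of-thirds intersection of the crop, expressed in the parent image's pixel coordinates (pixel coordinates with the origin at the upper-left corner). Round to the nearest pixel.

(1224, 1517)

One third of the crop width 746 is 248.67 px.
One third of the crop height 324 is 108.00 px.
The lower-right point is two-thirds across and two-thirds down within the crop:
x = 727 + 2 × 248.67 ≈ 1224; y = 1301 + 2 × 108.00 ≈ 1517.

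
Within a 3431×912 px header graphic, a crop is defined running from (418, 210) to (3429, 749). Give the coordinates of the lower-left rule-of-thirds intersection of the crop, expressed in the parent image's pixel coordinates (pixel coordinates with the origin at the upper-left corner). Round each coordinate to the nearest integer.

Crop width = 3429 − 418 = 3011 px; one third is 1003.67 px.
Crop height = 749 − 210 = 539 px; one third is 179.67 px.
The lower-left point is one-third across and two-thirds down within the crop:
x = 418 + 1 × 1003.67 ≈ 1422; y = 210 + 2 × 179.67 ≈ 569.

(1422, 569)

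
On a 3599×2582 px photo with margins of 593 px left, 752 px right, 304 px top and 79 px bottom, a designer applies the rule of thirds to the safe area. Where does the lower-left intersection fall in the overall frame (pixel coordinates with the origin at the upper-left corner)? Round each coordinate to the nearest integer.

(1344, 1770)

Content width = 3599 − 593 − 752 = 2254 px; content height = 2582 − 304 − 79 = 2199 px.
Lower-left is one-third across and two-thirds down within the safe area.
x = 593 + 1 × 2254/3 = 593 + 751.33 ≈ 1344
y = 304 + 2 × 2199/3 = 304 + 1466.00 ≈ 1770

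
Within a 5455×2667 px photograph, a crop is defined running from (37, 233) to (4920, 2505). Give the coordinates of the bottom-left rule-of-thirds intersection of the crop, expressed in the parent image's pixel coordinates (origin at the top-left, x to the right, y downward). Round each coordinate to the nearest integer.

(1665, 1748)

Crop width = 4920 − 37 = 4883 px; one third is 1627.67 px.
Crop height = 2505 − 233 = 2272 px; one third is 757.33 px.
The bottom-left point is one-third across and two-thirds down within the crop:
x = 37 + 1 × 1627.67 ≈ 1665; y = 233 + 2 × 757.33 ≈ 1748.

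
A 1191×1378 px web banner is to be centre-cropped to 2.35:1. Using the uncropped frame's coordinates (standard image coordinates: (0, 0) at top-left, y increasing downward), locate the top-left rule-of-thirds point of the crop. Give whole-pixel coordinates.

1191/1378 < 2.35/1, so the 2.35:1 crop keeps the full width 1191 and trims height to 1191 × 1/2.35 = 506.81 px.
Top offset = (1378 − 506.81)/2 = 435.60 px; left offset = 0.
Top-left is one-third across and one-third down within the crop:
x = 0.00 + 1 × 1191.00/3 ≈ 397; y = 435.60 + 1 × 506.81/3 ≈ 605.

x = 397 px, y = 605 px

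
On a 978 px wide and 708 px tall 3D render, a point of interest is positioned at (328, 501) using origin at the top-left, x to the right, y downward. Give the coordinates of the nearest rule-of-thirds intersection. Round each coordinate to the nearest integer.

(326, 472)

Third lines: x ∈ {326, 652}, y ∈ {236, 472}.
328 is closer to x = 326; 501 is closer to y = 472.
So the nearest intersection is the lower-left power point.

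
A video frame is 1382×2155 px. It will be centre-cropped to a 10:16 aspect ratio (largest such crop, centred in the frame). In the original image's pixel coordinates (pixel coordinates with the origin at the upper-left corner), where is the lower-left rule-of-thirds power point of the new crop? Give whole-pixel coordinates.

x = 467 px, y = 1437 px

1382/2155 > 10/16, so the 10:16 crop keeps the full height 2155 and trims width to 2155 × 10/16 = 1346.88 px.
Left offset = (1382 − 1346.88)/2 = 17.56 px; top offset = 0.
Lower-left is one-third across and two-thirds down within the crop:
x = 17.56 + 1 × 1346.88/3 ≈ 467; y = 0.00 + 2 × 2155.00/3 ≈ 1437.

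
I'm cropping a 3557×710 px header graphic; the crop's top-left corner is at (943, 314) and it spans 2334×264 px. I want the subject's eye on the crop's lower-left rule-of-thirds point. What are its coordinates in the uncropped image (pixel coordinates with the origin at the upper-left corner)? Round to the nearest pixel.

One third of the crop width 2334 is 778.00 px.
One third of the crop height 264 is 88.00 px.
The lower-left point is one-third across and two-thirds down within the crop:
x = 943 + 1 × 778.00 ≈ 1721; y = 314 + 2 × 88.00 ≈ 490.

x = 1721 px, y = 490 px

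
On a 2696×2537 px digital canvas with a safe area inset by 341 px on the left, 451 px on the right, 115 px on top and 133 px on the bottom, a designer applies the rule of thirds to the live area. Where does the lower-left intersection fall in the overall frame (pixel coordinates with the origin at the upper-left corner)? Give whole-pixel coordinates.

x = 976 px, y = 1641 px

Content width = 2696 − 341 − 451 = 1904 px; content height = 2537 − 115 − 133 = 2289 px.
Lower-left is one-third across and two-thirds down within the live area.
x = 341 + 1 × 1904/3 = 341 + 634.67 ≈ 976
y = 115 + 2 × 2289/3 = 115 + 1526.00 ≈ 1641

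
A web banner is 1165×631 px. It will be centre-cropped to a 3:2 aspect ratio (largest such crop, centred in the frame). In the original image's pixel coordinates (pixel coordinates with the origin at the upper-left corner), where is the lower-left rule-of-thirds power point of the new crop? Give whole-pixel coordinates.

x = 425 px, y = 421 px

1165/631 > 3/2, so the 3:2 crop keeps the full height 631 and trims width to 631 × 3/2 = 946.50 px.
Left offset = (1165 − 946.50)/2 = 109.25 px; top offset = 0.
Lower-left is one-third across and two-thirds down within the crop:
x = 109.25 + 1 × 946.50/3 ≈ 425; y = 0.00 + 2 × 631.00/3 ≈ 421.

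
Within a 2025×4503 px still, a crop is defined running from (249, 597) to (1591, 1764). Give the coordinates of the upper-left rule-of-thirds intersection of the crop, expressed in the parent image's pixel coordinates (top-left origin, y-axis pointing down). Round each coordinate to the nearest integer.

Crop width = 1591 − 249 = 1342 px; one third is 447.33 px.
Crop height = 1764 − 597 = 1167 px; one third is 389.00 px.
The upper-left point is one-third across and one-third down within the crop:
x = 249 + 1 × 447.33 ≈ 696; y = 597 + 1 × 389.00 ≈ 986.

x = 696 px, y = 986 px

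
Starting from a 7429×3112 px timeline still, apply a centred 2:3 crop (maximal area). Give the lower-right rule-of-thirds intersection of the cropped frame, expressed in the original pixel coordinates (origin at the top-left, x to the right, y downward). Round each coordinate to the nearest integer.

x = 4060 px, y = 2075 px

7429/3112 > 2/3, so the 2:3 crop keeps the full height 3112 and trims width to 3112 × 2/3 = 2074.67 px.
Left offset = (7429 − 2074.67)/2 = 2677.17 px; top offset = 0.
Lower-right is two-thirds across and two-thirds down within the crop:
x = 2677.17 + 2 × 2074.67/3 ≈ 4060; y = 0.00 + 2 × 3112.00/3 ≈ 2075.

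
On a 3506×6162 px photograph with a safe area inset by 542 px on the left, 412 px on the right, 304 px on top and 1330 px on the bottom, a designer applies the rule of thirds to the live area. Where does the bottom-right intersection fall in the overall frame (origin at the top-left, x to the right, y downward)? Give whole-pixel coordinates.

(2243, 3323)

Content width = 3506 − 542 − 412 = 2552 px; content height = 6162 − 304 − 1330 = 4528 px.
Bottom-right is two-thirds across and two-thirds down within the live area.
x = 542 + 2 × 2552/3 = 542 + 1701.33 ≈ 2243
y = 304 + 2 × 4528/3 = 304 + 3018.67 ≈ 3323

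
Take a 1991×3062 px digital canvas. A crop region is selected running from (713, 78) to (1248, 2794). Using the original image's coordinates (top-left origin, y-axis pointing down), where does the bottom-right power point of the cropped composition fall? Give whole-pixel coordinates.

Crop width = 1248 − 713 = 535 px; one third is 178.33 px.
Crop height = 2794 − 78 = 2716 px; one third is 905.33 px.
The bottom-right point is two-thirds across and two-thirds down within the crop:
x = 713 + 2 × 178.33 ≈ 1070; y = 78 + 2 × 905.33 ≈ 1889.

(1070, 1889)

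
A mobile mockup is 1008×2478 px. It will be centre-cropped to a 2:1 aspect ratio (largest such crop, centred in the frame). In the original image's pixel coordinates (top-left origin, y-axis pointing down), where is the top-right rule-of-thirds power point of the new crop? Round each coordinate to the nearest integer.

1008/2478 < 2/1, so the 2:1 crop keeps the full width 1008 and trims height to 1008 × 1/2 = 504.00 px.
Top offset = (2478 − 504.00)/2 = 987.00 px; left offset = 0.
Top-right is two-thirds across and one-third down within the crop:
x = 0.00 + 2 × 1008.00/3 ≈ 672; y = 987.00 + 1 × 504.00/3 ≈ 1155.

x = 672 px, y = 1155 px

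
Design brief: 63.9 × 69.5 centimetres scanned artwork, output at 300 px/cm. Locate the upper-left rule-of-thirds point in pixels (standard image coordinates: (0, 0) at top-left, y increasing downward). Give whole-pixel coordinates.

In pixels the canvas is 63.9 × 300 = 19170 wide and 69.5 × 300 = 20850 tall.
The upper-left point is one-third across and one-third down:
x = 1 × 19170/3 ≈ 6390; y = 1 × 20850/3 ≈ 6950.

(6390, 6950)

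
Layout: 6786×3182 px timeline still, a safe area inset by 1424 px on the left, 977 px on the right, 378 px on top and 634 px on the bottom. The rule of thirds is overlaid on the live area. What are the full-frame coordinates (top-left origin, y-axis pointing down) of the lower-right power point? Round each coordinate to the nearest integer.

(4347, 1825)

Content width = 6786 − 1424 − 977 = 4385 px; content height = 3182 − 378 − 634 = 2170 px.
Lower-right is two-thirds across and two-thirds down within the live area.
x = 1424 + 2 × 4385/3 = 1424 + 2923.33 ≈ 4347
y = 378 + 2 × 2170/3 = 378 + 1446.67 ≈ 1825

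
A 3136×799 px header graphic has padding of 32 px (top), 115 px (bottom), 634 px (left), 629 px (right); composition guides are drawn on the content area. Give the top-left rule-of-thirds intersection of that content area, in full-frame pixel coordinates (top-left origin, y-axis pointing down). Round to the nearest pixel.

(1258, 249)

Content width = 3136 − 634 − 629 = 1873 px; content height = 799 − 32 − 115 = 652 px.
Top-left is one-third across and one-third down within the content area.
x = 634 + 1 × 1873/3 = 634 + 624.33 ≈ 1258
y = 32 + 1 × 652/3 = 32 + 217.33 ≈ 249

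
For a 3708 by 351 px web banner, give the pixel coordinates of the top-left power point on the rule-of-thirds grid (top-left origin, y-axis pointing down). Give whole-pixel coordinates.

(1236, 117)

The top-left point sits one-third of the way across and one-third of the way down.
x = 1 × 3708/3 ≈ 1236; y = 1 × 351/3 ≈ 117.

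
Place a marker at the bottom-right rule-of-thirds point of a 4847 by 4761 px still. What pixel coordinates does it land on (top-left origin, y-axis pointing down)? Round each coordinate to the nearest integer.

The bottom-right point sits two-thirds of the way across and two-thirds of the way down.
x = 2 × 4847/3 ≈ 3231; y = 2 × 4761/3 ≈ 3174.

(3231, 3174)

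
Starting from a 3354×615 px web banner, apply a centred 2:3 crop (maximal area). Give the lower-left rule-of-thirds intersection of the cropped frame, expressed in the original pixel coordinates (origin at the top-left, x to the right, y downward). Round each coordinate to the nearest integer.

(1609, 410)

3354/615 > 2/3, so the 2:3 crop keeps the full height 615 and trims width to 615 × 2/3 = 410.00 px.
Left offset = (3354 − 410.00)/2 = 1472.00 px; top offset = 0.
Lower-left is one-third across and two-thirds down within the crop:
x = 1472.00 + 1 × 410.00/3 ≈ 1609; y = 0.00 + 2 × 615.00/3 ≈ 410.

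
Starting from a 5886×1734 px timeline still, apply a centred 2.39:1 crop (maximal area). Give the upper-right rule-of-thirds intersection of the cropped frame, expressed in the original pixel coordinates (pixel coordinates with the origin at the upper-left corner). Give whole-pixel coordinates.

5886/1734 > 2.39/1, so the 2.39:1 crop keeps the full height 1734 and trims width to 1734 × 2.39/1 = 4144.26 px.
Left offset = (5886 − 4144.26)/2 = 870.87 px; top offset = 0.
Upper-right is two-thirds across and one-third down within the crop:
x = 870.87 + 2 × 4144.26/3 ≈ 3634; y = 0.00 + 1 × 1734.00/3 ≈ 578.

(3634, 578)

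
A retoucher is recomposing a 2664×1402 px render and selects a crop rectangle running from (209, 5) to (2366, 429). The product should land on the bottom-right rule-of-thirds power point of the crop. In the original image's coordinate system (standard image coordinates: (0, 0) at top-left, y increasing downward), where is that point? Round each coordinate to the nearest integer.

x = 1647 px, y = 288 px

Crop width = 2366 − 209 = 2157 px; one third is 719.00 px.
Crop height = 429 − 5 = 424 px; one third is 141.33 px.
The bottom-right point is two-thirds across and two-thirds down within the crop:
x = 209 + 2 × 719.00 ≈ 1647; y = 5 + 2 × 141.33 ≈ 288.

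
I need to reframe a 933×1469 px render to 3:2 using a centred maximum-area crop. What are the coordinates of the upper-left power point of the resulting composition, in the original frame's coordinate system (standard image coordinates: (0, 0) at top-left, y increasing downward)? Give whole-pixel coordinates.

933/1469 < 3/2, so the 3:2 crop keeps the full width 933 and trims height to 933 × 2/3 = 622.00 px.
Top offset = (1469 − 622.00)/2 = 423.50 px; left offset = 0.
Upper-left is one-third across and one-third down within the crop:
x = 0.00 + 1 × 933.00/3 ≈ 311; y = 423.50 + 1 × 622.00/3 ≈ 631.

x = 311 px, y = 631 px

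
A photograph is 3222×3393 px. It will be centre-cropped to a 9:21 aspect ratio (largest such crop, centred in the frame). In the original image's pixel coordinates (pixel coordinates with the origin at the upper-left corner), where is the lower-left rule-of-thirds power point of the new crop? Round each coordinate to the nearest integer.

3222/3393 > 9/21, so the 9:21 crop keeps the full height 3393 and trims width to 3393 × 9/21 = 1454.14 px.
Left offset = (3222 − 1454.14)/2 = 883.93 px; top offset = 0.
Lower-left is one-third across and two-thirds down within the crop:
x = 883.93 + 1 × 1454.14/3 ≈ 1369; y = 0.00 + 2 × 3393.00/3 ≈ 2262.

x = 1369 px, y = 2262 px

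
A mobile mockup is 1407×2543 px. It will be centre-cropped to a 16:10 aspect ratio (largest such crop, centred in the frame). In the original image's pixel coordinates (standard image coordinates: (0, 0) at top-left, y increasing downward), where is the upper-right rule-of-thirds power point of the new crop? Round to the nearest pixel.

x = 938 px, y = 1125 px

1407/2543 < 16/10, so the 16:10 crop keeps the full width 1407 and trims height to 1407 × 10/16 = 879.38 px.
Top offset = (2543 − 879.38)/2 = 831.81 px; left offset = 0.
Upper-right is two-thirds across and one-third down within the crop:
x = 0.00 + 2 × 1407.00/3 ≈ 938; y = 831.81 + 1 × 879.38/3 ≈ 1125.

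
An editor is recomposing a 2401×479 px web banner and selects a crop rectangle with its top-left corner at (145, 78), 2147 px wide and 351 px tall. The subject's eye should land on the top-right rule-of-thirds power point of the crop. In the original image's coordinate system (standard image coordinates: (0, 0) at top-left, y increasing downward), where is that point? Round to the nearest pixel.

x = 1576 px, y = 195 px

One third of the crop width 2147 is 715.67 px.
One third of the crop height 351 is 117.00 px.
The top-right point is two-thirds across and one-third down within the crop:
x = 145 + 2 × 715.67 ≈ 1576; y = 78 + 1 × 117.00 ≈ 195.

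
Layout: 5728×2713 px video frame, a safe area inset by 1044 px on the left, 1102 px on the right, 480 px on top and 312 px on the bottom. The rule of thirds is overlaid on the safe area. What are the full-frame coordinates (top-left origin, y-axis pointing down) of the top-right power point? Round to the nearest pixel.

Content width = 5728 − 1044 − 1102 = 3582 px; content height = 2713 − 480 − 312 = 1921 px.
Top-right is two-thirds across and one-third down within the safe area.
x = 1044 + 2 × 3582/3 = 1044 + 2388.00 ≈ 3432
y = 480 + 1 × 1921/3 = 480 + 640.33 ≈ 1120

x = 3432 px, y = 1120 px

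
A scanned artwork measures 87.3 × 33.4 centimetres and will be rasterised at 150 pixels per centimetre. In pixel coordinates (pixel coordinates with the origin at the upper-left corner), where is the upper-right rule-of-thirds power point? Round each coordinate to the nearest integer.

x = 8730 px, y = 1670 px

In pixels the canvas is 87.3 × 150 = 13095 wide and 33.4 × 150 = 5010 tall.
The upper-right point is two-thirds across and one-third down:
x = 2 × 13095/3 ≈ 8730; y = 1 × 5010/3 ≈ 1670.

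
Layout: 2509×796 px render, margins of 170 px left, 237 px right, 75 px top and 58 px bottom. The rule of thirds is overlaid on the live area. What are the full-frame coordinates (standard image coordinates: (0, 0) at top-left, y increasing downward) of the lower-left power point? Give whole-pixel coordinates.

Content width = 2509 − 170 − 237 = 2102 px; content height = 796 − 75 − 58 = 663 px.
Lower-left is one-third across and two-thirds down within the live area.
x = 170 + 1 × 2102/3 = 170 + 700.67 ≈ 871
y = 75 + 2 × 663/3 = 75 + 442.00 ≈ 517

x = 871 px, y = 517 px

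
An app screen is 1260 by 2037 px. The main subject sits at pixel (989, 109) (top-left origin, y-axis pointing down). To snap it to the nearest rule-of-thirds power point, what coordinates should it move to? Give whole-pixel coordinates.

x = 840 px, y = 679 px

Third lines: x ∈ {420, 840}, y ∈ {679, 1358}.
989 is closer to x = 840; 109 is closer to y = 679.
So the nearest intersection is the upper-right power point.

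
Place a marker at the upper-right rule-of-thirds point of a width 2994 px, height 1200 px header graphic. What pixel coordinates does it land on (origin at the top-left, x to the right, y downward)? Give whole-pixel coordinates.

The upper-right point sits two-thirds of the way across and one-third of the way down.
x = 2 × 2994/3 ≈ 1996; y = 1 × 1200/3 ≈ 400.

(1996, 400)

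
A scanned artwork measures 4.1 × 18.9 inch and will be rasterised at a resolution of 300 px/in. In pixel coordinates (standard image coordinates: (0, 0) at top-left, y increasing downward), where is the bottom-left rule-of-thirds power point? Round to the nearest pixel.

In pixels the canvas is 4.1 × 300 = 1230 wide and 18.9 × 300 = 5670 tall.
The bottom-left point is one-third across and two-thirds down:
x = 1 × 1230/3 ≈ 410; y = 2 × 5670/3 ≈ 3780.

(410, 3780)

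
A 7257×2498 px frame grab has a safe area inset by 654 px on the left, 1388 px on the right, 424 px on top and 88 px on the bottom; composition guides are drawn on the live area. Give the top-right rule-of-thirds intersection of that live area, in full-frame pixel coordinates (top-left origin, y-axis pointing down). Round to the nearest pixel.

x = 4131 px, y = 1086 px

Content width = 7257 − 654 − 1388 = 5215 px; content height = 2498 − 424 − 88 = 1986 px.
Top-right is two-thirds across and one-third down within the live area.
x = 654 + 2 × 5215/3 = 654 + 3476.67 ≈ 4131
y = 424 + 1 × 1986/3 = 424 + 662.00 ≈ 1086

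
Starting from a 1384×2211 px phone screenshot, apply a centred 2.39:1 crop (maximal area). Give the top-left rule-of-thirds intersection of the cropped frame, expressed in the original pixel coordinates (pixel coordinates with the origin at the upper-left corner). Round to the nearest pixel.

(461, 1009)

1384/2211 < 2.39/1, so the 2.39:1 crop keeps the full width 1384 and trims height to 1384 × 1/2.39 = 579.08 px.
Top offset = (2211 − 579.08)/2 = 815.96 px; left offset = 0.
Top-left is one-third across and one-third down within the crop:
x = 0.00 + 1 × 1384.00/3 ≈ 461; y = 815.96 + 1 × 579.08/3 ≈ 1009.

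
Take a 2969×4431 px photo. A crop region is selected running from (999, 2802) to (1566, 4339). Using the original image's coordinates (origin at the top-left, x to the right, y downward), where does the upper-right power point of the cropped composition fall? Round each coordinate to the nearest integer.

Crop width = 1566 − 999 = 567 px; one third is 189.00 px.
Crop height = 4339 − 2802 = 1537 px; one third is 512.33 px.
The upper-right point is two-thirds across and one-third down within the crop:
x = 999 + 2 × 189.00 ≈ 1377; y = 2802 + 1 × 512.33 ≈ 3314.

(1377, 3314)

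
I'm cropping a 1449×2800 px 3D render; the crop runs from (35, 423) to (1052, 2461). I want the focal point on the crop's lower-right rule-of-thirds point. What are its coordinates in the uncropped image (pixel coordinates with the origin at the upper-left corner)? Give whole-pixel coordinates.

(713, 1782)

Crop width = 1052 − 35 = 1017 px; one third is 339.00 px.
Crop height = 2461 − 423 = 2038 px; one third is 679.33 px.
The lower-right point is two-thirds across and two-thirds down within the crop:
x = 35 + 2 × 339.00 ≈ 713; y = 423 + 2 × 679.33 ≈ 1782.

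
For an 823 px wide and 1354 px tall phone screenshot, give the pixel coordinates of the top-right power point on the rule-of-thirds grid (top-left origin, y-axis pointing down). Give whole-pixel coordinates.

The top-right point sits two-thirds of the way across and one-third of the way down.
x = 2 × 823/3 ≈ 549; y = 1 × 1354/3 ≈ 451.

x = 549 px, y = 451 px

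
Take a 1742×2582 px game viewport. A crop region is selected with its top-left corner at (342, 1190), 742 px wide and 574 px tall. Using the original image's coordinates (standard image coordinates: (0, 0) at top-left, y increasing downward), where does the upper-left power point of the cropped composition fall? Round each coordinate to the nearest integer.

One third of the crop width 742 is 247.33 px.
One third of the crop height 574 is 191.33 px.
The upper-left point is one-third across and one-third down within the crop:
x = 342 + 1 × 247.33 ≈ 589; y = 1190 + 1 × 191.33 ≈ 1381.

x = 589 px, y = 1381 px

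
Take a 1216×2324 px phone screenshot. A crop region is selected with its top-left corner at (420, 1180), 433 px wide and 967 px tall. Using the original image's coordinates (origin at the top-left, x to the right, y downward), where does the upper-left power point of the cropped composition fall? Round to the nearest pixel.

One third of the crop width 433 is 144.33 px.
One third of the crop height 967 is 322.33 px.
The upper-left point is one-third across and one-third down within the crop:
x = 420 + 1 × 144.33 ≈ 564; y = 1180 + 1 × 322.33 ≈ 1502.

x = 564 px, y = 1502 px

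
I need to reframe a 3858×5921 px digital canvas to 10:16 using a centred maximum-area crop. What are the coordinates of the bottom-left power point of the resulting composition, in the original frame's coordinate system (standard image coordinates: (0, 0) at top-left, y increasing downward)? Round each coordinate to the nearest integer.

3858/5921 > 10/16, so the 10:16 crop keeps the full height 5921 and trims width to 5921 × 10/16 = 3700.62 px.
Left offset = (3858 − 3700.62)/2 = 78.69 px; top offset = 0.
Bottom-left is one-third across and two-thirds down within the crop:
x = 78.69 + 1 × 3700.62/3 ≈ 1312; y = 0.00 + 2 × 5921.00/3 ≈ 3947.

x = 1312 px, y = 3947 px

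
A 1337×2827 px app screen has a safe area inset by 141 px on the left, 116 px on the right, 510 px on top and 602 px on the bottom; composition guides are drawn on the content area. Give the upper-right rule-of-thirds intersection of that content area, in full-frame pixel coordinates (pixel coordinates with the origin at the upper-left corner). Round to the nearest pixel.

Content width = 1337 − 141 − 116 = 1080 px; content height = 2827 − 510 − 602 = 1715 px.
Upper-right is two-thirds across and one-third down within the content area.
x = 141 + 2 × 1080/3 = 141 + 720.00 ≈ 861
y = 510 + 1 × 1715/3 = 510 + 571.67 ≈ 1082

x = 861 px, y = 1082 px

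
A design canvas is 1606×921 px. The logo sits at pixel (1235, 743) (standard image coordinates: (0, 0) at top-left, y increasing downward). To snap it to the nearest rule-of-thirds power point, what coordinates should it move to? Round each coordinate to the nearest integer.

Third lines: x ∈ {535, 1071}, y ∈ {307, 614}.
1235 is closer to x = 1071; 743 is closer to y = 614.
So the nearest intersection is the lower-right power point.

(1071, 614)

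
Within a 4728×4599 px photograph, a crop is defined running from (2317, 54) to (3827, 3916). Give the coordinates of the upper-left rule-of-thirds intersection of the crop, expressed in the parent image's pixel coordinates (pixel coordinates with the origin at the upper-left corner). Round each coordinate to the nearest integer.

(2820, 1341)

Crop width = 3827 − 2317 = 1510 px; one third is 503.33 px.
Crop height = 3916 − 54 = 3862 px; one third is 1287.33 px.
The upper-left point is one-third across and one-third down within the crop:
x = 2317 + 1 × 503.33 ≈ 2820; y = 54 + 1 × 1287.33 ≈ 1341.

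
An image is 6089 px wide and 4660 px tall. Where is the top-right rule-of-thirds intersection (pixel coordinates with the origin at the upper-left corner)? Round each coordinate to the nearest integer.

(4059, 1553)

The top-right point sits two-thirds of the way across and one-third of the way down.
x = 2 × 6089/3 ≈ 4059; y = 1 × 4660/3 ≈ 1553.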